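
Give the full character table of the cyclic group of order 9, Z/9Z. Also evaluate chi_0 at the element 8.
Character table of Z/9Z (irreps indexed chi_0,...,chi_8 with chi_k(m) = zeta_9^(k*m), zeta_9 = exp(2*pi*i/9)):
  irrep \ class  {0} (size 1)  {1} (size 1)    {2} (size 1)    {3} (size 1)    {4} (size 1)    {5} (size 1)    {6} (size 1)    {7} (size 1)    {8} (size 1)  
  chi_0          1             1               1               1               1               1               1               1               1             
  chi_1          1             exp(2*I*pi/9)   exp(4*I*pi/9)   exp(2*I*pi/3)   exp(8*I*pi/9)   exp(-8*I*pi/9)  exp(-2*I*pi/3)  exp(-4*I*pi/9)  exp(-2*I*pi/9)
  chi_2          1             exp(4*I*pi/9)   exp(8*I*pi/9)   exp(-2*I*pi/3)  exp(-2*I*pi/9)  exp(2*I*pi/9)   exp(2*I*pi/3)   exp(-8*I*pi/9)  exp(-4*I*pi/9)
  chi_3          1             exp(2*I*pi/3)   exp(-2*I*pi/3)  1               exp(2*I*pi/3)   exp(-2*I*pi/3)  1               exp(2*I*pi/3)   exp(-2*I*pi/3)
  chi_4          1             exp(8*I*pi/9)   exp(-2*I*pi/9)  exp(2*I*pi/3)   exp(-4*I*pi/9)  exp(4*I*pi/9)   exp(-2*I*pi/3)  exp(2*I*pi/9)   exp(-8*I*pi/9)
  chi_5          1             exp(-8*I*pi/9)  exp(2*I*pi/9)   exp(-2*I*pi/3)  exp(4*I*pi/9)   exp(-4*I*pi/9)  exp(2*I*pi/3)   exp(-2*I*pi/9)  exp(8*I*pi/9) 
  chi_6          1             exp(-2*I*pi/3)  exp(2*I*pi/3)   1               exp(-2*I*pi/3)  exp(2*I*pi/3)   1               exp(-2*I*pi/3)  exp(2*I*pi/3) 
  chi_7          1             exp(-4*I*pi/9)  exp(-8*I*pi/9)  exp(2*I*pi/3)   exp(2*I*pi/9)   exp(-2*I*pi/9)  exp(-2*I*pi/3)  exp(8*I*pi/9)   exp(4*I*pi/9) 
  chi_8          1             exp(-2*I*pi/9)  exp(-4*I*pi/9)  exp(-2*I*pi/3)  exp(-8*I*pi/9)  exp(8*I*pi/9)   exp(2*I*pi/3)   exp(4*I*pi/9)   exp(2*I*pi/9) 

Spot check: chi_0(8) = zeta_9^(0*8) = zeta_9^0 = 1.

Z/9Z is abelian, so all 9 irreducible complex representations are 1-dimensional. They are given by chi_k(m) = zeta_9^(k*m) for k = 0,...,8. Row orthogonality: sum_m chi_k(m) conj(chi_l(m)) = 9 * [k = l].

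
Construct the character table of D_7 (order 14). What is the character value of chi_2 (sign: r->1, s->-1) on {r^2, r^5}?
Conjugacy classes: {e} of size 1, {r^1, r^6} of size 2, {r^2, r^5} of size 2, {r^3, r^4} of size 2, {s, sr, ..., sr^6} of size 7.
Character table:
  irrep \ class              {e} (size 1)  {r^1, r^6} (size 2)  {r^2, r^5} (size 2)  {r^3, r^4} (size 2)  {s, sr, ..., sr^6} (size 7)
  chi_1 (triv)               1             1                    1                    1                    1                          
  chi_2 (sign: r->1, s->-1)  1             1                    1                    1                    -1                         
  chi_3 (2d, j=1)            2             2*cos(2*pi/7)        -2*cos(3*pi/7)       -2*cos(pi/7)         0                          
  chi_4 (2d, j=2)            2             -2*cos(3*pi/7)       -2*cos(pi/7)         2*cos(2*pi/7)        0                          
  chi_5 (2d, j=3)            2             -2*cos(pi/7)         2*cos(2*pi/7)        -2*cos(3*pi/7)       0                          

Spot check: chi_2 (sign: r->1, s->-1) on {r^2, r^5} = 1.

Proof sketch: D_7 has order 2*7 = 14 with 5 conjugacy classes, hence 5 irreducibles. Sum of squared dims 1 + 1 + 4 + 4 + 4 = 14 = |G|. Linear characters come from the abelianisation; the 2-dimensional irreps have character r^k -> 2*cos(2*pi*j*k/7), reflections -> 0.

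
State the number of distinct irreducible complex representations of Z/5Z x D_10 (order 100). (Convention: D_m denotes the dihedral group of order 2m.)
40

Solution. The number of irreducible complex representations of a finite group equals its number of conjugacy classes. For a direct product, #classes(G x H) = #classes(G) * #classes(H). Z/5Z has 5 classes (abelian), D_10 has 8 classes, so 5 * 8 = 40, so Z/5Z x D_10 (order 100) has exactly 40 irreducible complex representations.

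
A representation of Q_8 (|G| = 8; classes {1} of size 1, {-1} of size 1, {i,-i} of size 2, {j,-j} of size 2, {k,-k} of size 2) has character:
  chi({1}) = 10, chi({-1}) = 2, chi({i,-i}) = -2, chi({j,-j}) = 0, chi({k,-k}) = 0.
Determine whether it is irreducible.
Not irreducible (reducible): <chi, chi> = 14 > 1.

Why: <chi, chi> = (1/|G|) sum_C |C| * |chi(C)|^2 = (1/8)[1*|10|^2 + 1*|2|^2 + 2*|-2|^2 + 2*|0|^2 + 2*|0|^2]
  = (1/8)[(100) + (4) + (8) + (0) + (0)] = 112/8 = 14.
A character is irreducible iff <chi, chi> = 1, so this representation is reducible.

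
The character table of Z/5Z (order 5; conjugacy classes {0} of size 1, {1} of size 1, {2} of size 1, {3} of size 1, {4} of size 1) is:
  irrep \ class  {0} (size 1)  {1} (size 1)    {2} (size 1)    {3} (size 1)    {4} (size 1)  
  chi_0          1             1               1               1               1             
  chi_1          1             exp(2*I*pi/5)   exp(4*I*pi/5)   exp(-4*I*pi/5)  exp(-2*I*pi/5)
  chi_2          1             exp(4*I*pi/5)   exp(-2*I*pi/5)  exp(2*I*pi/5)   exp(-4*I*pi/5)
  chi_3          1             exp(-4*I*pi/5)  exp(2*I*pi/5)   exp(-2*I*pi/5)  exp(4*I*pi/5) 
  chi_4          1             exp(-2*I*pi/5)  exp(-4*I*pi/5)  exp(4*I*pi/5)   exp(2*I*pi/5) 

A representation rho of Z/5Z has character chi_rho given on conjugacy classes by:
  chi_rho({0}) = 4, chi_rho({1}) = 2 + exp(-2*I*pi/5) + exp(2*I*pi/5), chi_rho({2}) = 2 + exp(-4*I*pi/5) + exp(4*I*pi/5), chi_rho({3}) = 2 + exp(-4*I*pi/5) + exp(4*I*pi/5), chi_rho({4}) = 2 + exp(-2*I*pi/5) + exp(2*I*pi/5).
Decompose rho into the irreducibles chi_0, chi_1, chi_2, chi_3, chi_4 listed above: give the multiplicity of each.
Multiplicities: chi_0: 2, chi_1: 1, chi_2: 0, chi_3: 0, chi_4: 1.

Solution. Use <chi_rho, chi> = (1/|G|) sum_C |C| * chi_rho(C) * conj(chi(C)) with |G| = 5 for each irreducible chi in the table:
  <chi_rho, chi_0> = (1/5)[1*(4)*conj(1) + 1*(2 + exp(-2*I*pi/5) + exp(2*I*pi/5))*conj(1) + 1*(2 + exp(-4*I*pi/5) + exp(4*I*pi/5))*conj(1) + 1*(2 + exp(-4*I*pi/5) + exp(4*I*pi/5))*conj(1) + 1*(2 + exp(-2*I*pi/5) + exp(2*I*pi/5))*conj(1)]
      = (1/5)[(4) + (2 + exp(-2*I*pi/5) + exp(2*I*pi/5)) + (2 + exp(-4*I*pi/5) + exp(4*I*pi/5)) + (2 + exp(-4*I*pi/5) + exp(4*I*pi/5)) + (2 + exp(-2*I*pi/5) + exp(2*I*pi/5))] = 10/5 = 2
  <chi_rho, chi_1> = (1/5)[1*(4)*conj(1) + 1*(2 + exp(-2*I*pi/5) + exp(2*I*pi/5))*conj(exp(2*I*pi/5)) + 1*(2 + exp(-4*I*pi/5) + exp(4*I*pi/5))*conj(exp(4*I*pi/5)) + 1*(2 + exp(-4*I*pi/5) + exp(4*I*pi/5))*conj(exp(-4*I*pi/5)) + 1*(2 + exp(-2*I*pi/5) + exp(2*I*pi/5))*conj(exp(-2*I*pi/5))]
      = (1/5)[(4) + (1 + 2*exp(-2*I*pi/5) + exp(-4*I*pi/5)) + (1 + 2*exp(-4*I*pi/5) + exp(2*I*pi/5)) + (1 + exp(-2*I*pi/5) + 2*exp(4*I*pi/5)) + (1 + exp(4*I*pi/5) + 2*exp(2*I*pi/5))] = 5/5 = 1
  <chi_rho, chi_2> = (1/5)[1*(4)*conj(1) + 1*(2 + exp(-2*I*pi/5) + exp(2*I*pi/5))*conj(exp(4*I*pi/5)) + 1*(2 + exp(-4*I*pi/5) + exp(4*I*pi/5))*conj(exp(-2*I*pi/5)) + 1*(2 + exp(-4*I*pi/5) + exp(4*I*pi/5))*conj(exp(2*I*pi/5)) + 1*(2 + exp(-2*I*pi/5) + exp(2*I*pi/5))*conj(exp(-4*I*pi/5))]
      = (1/5)[(4) + (2*exp(-4*I*pi/5) + exp(-2*I*pi/5) + exp(4*I*pi/5)) + (exp(-2*I*pi/5) + exp(-4*I*pi/5) + 2*exp(2*I*pi/5)) + (2*exp(-2*I*pi/5) + exp(4*I*pi/5) + exp(2*I*pi/5)) + (exp(-4*I*pi/5) + exp(2*I*pi/5) + 2*exp(4*I*pi/5))] = 0/5 = 0
  <chi_rho, chi_3> = (1/5)[1*(4)*conj(1) + 1*(2 + exp(-2*I*pi/5) + exp(2*I*pi/5))*conj(exp(-4*I*pi/5)) + 1*(2 + exp(-4*I*pi/5) + exp(4*I*pi/5))*conj(exp(2*I*pi/5)) + 1*(2 + exp(-4*I*pi/5) + exp(4*I*pi/5))*conj(exp(-2*I*pi/5)) + 1*(2 + exp(-2*I*pi/5) + exp(2*I*pi/5))*conj(exp(4*I*pi/5))]
      = (1/5)[(4) + (exp(-4*I*pi/5) + exp(2*I*pi/5) + 2*exp(4*I*pi/5)) + (2*exp(-2*I*pi/5) + exp(4*I*pi/5) + exp(2*I*pi/5)) + (exp(-2*I*pi/5) + exp(-4*I*pi/5) + 2*exp(2*I*pi/5)) + (2*exp(-4*I*pi/5) + exp(-2*I*pi/5) + exp(4*I*pi/5))] = 0/5 = 0
  <chi_rho, chi_4> = (1/5)[1*(4)*conj(1) + 1*(2 + exp(-2*I*pi/5) + exp(2*I*pi/5))*conj(exp(-2*I*pi/5)) + 1*(2 + exp(-4*I*pi/5) + exp(4*I*pi/5))*conj(exp(-4*I*pi/5)) + 1*(2 + exp(-4*I*pi/5) + exp(4*I*pi/5))*conj(exp(4*I*pi/5)) + 1*(2 + exp(-2*I*pi/5) + exp(2*I*pi/5))*conj(exp(2*I*pi/5))]
      = (1/5)[(4) + (1 + exp(4*I*pi/5) + 2*exp(2*I*pi/5)) + (1 + exp(-2*I*pi/5) + 2*exp(4*I*pi/5)) + (1 + 2*exp(-4*I*pi/5) + exp(2*I*pi/5)) + (1 + 2*exp(-2*I*pi/5) + exp(-4*I*pi/5))] = 5/5 = 1
(Exp terms are combined using exp(i*s)*conj(exp(i*t)) = exp(i*(s-t)), and sums of them are collapsed using the identity that for every m > 1 the m distinct m-th roots of unity sum to 0, e.g. 1 + exp(2*I*pi/3) + exp(-2*I*pi/3) = 0.)
Dimension check: dim(rho) = sum (mult * dim) = 2*1 + 1*1 + 0*1 + 0*1 + 1*1 = 4 = chi_rho(e) = 4.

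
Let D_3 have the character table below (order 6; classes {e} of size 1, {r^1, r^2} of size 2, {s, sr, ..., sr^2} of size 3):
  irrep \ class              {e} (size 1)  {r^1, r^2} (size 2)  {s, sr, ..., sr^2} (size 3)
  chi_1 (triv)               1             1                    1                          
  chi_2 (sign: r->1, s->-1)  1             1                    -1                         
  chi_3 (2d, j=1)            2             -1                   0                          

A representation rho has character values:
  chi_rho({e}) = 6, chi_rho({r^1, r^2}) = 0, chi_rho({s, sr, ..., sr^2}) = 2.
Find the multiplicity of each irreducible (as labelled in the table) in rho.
Multiplicities: chi_1: 2, chi_2: 0, chi_3: 2.

Explanation: Use <chi_rho, chi> = (1/|G|) sum_C |C| * chi_rho(C) * conj(chi(C)) with |G| = 6 for each irreducible chi in the table:
  <chi_rho, chi_1> = (1/6)[1*(6)*conj(1) + 2*(0)*conj(1) + 3*(2)*conj(1)]
      = (1/6)[(6) + (0) + (6)] = 12/6 = 2
  <chi_rho, chi_2> = (1/6)[1*(6)*conj(1) + 2*(0)*conj(1) + 3*(2)*conj(-1)]
      = (1/6)[(6) + (0) + (-6)] = 0/6 = 0
  <chi_rho, chi_3> = (1/6)[1*(6)*conj(2) + 2*(0)*conj(-1) + 3*(2)*conj(0)]
      = (1/6)[(12) + (0) + (0)] = 12/6 = 2
Dimension check: dim(rho) = sum (mult * dim) = 2*1 + 0*1 + 2*2 = 6 = chi_rho(e) = 6.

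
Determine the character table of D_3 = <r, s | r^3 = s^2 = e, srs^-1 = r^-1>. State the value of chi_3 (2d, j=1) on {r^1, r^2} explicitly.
Conjugacy classes: {e} of size 1, {r^1, r^2} of size 2, {s, sr, ..., sr^2} of size 3.
Character table:
  irrep \ class              {e} (size 1)  {r^1, r^2} (size 2)  {s, sr, ..., sr^2} (size 3)
  chi_1 (triv)               1             1                    1                          
  chi_2 (sign: r->1, s->-1)  1             1                    -1                         
  chi_3 (2d, j=1)            2             -1                   0                          

Spot check: chi_3 (2d, j=1) on {r^1, r^2} = -1.

Justification: D_3 has order 2*3 = 6 with 3 conjugacy classes, hence 3 irreducibles. Sum of squared dims 1 + 1 + 4 = 6 = |G|. Linear characters come from the abelianisation; the 2-dimensional irreps have character r^k -> 2*cos(2*pi*j*k/3), reflections -> 0.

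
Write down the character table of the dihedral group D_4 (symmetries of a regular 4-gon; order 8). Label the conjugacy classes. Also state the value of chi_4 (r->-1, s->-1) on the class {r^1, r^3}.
Conjugacy classes: {e} of size 1, {r^2} of size 1, {r^1, r^3} of size 2, {s, sr^2, ...} of size 2, {sr, sr^3, ...} of size 2.
Character table:
  irrep \ class              {e} (size 1)  {r^2} (size 1)  {r^1, r^3} (size 2)  {s, sr^2, ...} (size 2)  {sr, sr^3, ...} (size 2)
  chi_1 (triv)               1             1               1                    1                        1                       
  chi_2 (sign: r->1, s->-1)  1             1               1                    -1                       -1                      
  chi_3 (r->-1, s->1)        1             1               -1                   1                        -1                      
  chi_4 (r->-1, s->-1)       1             1               -1                   -1                       1                       
  chi_5 (2d, j=1)            2             -2              0                    0                        0                       

Spot check: chi_4 (r->-1, s->-1) on {r^1, r^3} = -1.

Derivation: D_4 has order 2*4 = 8 with 5 conjugacy classes, hence 5 irreducibles. Sum of squared dims 1 + 1 + 1 + 1 + 4 = 8 = |G|. Linear characters come from the abelianisation; the 2-dimensional irreps have character r^k -> 2*cos(2*pi*j*k/4), reflections -> 0.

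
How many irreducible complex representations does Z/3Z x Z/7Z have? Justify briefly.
21

Solution. The number of irreducible complex representations of a finite group equals its number of conjugacy classes. Z/3Z x Z/7Z is abelian of order 21, so every element is its own conjugacy class: 21 classes, so Z/3Z x Z/7Z (order 21) has exactly 21 irreducible complex representations.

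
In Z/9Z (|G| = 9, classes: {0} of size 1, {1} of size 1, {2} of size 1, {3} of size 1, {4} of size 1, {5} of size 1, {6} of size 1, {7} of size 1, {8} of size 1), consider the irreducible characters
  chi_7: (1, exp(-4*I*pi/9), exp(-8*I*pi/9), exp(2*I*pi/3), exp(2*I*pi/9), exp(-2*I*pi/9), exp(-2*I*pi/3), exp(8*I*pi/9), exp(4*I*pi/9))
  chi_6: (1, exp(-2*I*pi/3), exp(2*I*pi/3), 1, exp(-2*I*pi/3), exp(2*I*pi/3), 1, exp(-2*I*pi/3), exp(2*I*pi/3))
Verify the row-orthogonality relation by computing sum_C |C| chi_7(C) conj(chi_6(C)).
Sum = 0; so <chi_7, chi_6> = 0 (distinct irreducibles are orthogonal).

Working: Compute term by term over conjugacy classes (|C| * chi_7(C) * conj(chi_6(C))):
  1*(1)*conj(1) + 1*(exp(-4*I*pi/9))*conj(exp(-2*I*pi/3)) + 1*(exp(-8*I*pi/9))*conj(exp(2*I*pi/3)) + 1*(exp(2*I*pi/3))*conj(1) + 1*(exp(2*I*pi/9))*conj(exp(-2*I*pi/3)) + 1*(exp(-2*I*pi/9))*conj(exp(2*I*pi/3)) + 1*(exp(-2*I*pi/3))*conj(1) + 1*(exp(8*I*pi/9))*conj(exp(-2*I*pi/3)) + 1*(exp(4*I*pi/9))*conj(exp(2*I*pi/3))
  = (1) + (exp(2*I*pi/9)) + (exp(4*I*pi/9)) + (exp(2*I*pi/3)) + (exp(8*I*pi/9)) + (exp(-8*I*pi/9)) + (exp(-2*I*pi/3)) + (exp(-4*I*pi/9)) + (exp(-2*I*pi/9))
  = 0.
(Exp terms are combined using exp(i*s)*conj(exp(i*t)) = exp(i*(s-t)), and sums of them are collapsed using the identity that for every m > 1 the m distinct m-th roots of unity sum to 0, e.g. 1 + exp(2*I*pi/3) + exp(-2*I*pi/3) = 0.)
Dividing by |G| = 9 gives 0/9 = 0, matching the row-orthogonality relation <chi_7, chi_6> = [chi_7 = chi_6].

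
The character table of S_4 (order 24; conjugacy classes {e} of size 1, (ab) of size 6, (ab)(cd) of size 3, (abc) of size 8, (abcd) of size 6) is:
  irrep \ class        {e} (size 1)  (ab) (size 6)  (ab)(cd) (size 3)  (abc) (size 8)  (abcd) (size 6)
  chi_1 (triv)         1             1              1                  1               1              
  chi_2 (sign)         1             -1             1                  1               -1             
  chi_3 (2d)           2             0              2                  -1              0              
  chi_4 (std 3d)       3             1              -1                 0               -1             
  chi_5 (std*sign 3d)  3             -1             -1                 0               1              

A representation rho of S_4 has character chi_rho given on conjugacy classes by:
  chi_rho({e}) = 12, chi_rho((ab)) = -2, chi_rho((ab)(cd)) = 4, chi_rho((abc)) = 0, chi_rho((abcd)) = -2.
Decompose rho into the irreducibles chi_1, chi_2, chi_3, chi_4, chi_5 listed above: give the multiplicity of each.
Multiplicities: chi_1: 0, chi_2: 2, chi_3: 2, chi_4: 1, chi_5: 1.

Solution. Use <chi_rho, chi> = (1/|G|) sum_C |C| * chi_rho(C) * conj(chi(C)) with |G| = 24 for each irreducible chi in the table:
  <chi_rho, chi_1> = (1/24)[1*(12)*conj(1) + 6*(-2)*conj(1) + 3*(4)*conj(1) + 8*(0)*conj(1) + 6*(-2)*conj(1)]
      = (1/24)[(12) + (-12) + (12) + (0) + (-12)] = 0/24 = 0
  <chi_rho, chi_2> = (1/24)[1*(12)*conj(1) + 6*(-2)*conj(-1) + 3*(4)*conj(1) + 8*(0)*conj(1) + 6*(-2)*conj(-1)]
      = (1/24)[(12) + (12) + (12) + (0) + (12)] = 48/24 = 2
  <chi_rho, chi_3> = (1/24)[1*(12)*conj(2) + 6*(-2)*conj(0) + 3*(4)*conj(2) + 8*(0)*conj(-1) + 6*(-2)*conj(0)]
      = (1/24)[(24) + (0) + (24) + (0) + (0)] = 48/24 = 2
  <chi_rho, chi_4> = (1/24)[1*(12)*conj(3) + 6*(-2)*conj(1) + 3*(4)*conj(-1) + 8*(0)*conj(0) + 6*(-2)*conj(-1)]
      = (1/24)[(36) + (-12) + (-12) + (0) + (12)] = 24/24 = 1
  <chi_rho, chi_5> = (1/24)[1*(12)*conj(3) + 6*(-2)*conj(-1) + 3*(4)*conj(-1) + 8*(0)*conj(0) + 6*(-2)*conj(1)]
      = (1/24)[(36) + (12) + (-12) + (0) + (-12)] = 24/24 = 1
Dimension check: dim(rho) = sum (mult * dim) = 0*1 + 2*1 + 2*2 + 1*3 + 1*3 = 12 = chi_rho(e) = 12.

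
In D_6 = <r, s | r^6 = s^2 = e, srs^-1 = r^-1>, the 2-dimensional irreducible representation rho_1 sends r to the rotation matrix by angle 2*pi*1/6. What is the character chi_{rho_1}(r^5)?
chi_{rho_1}(r^5) = 2*cos(2*pi*1*5/6) = 1

Explanation: rho_1(r^5) is rotation by angle 2*pi*1*5/6, whose trace is 2*cos(2*pi*1*5/6) = 1.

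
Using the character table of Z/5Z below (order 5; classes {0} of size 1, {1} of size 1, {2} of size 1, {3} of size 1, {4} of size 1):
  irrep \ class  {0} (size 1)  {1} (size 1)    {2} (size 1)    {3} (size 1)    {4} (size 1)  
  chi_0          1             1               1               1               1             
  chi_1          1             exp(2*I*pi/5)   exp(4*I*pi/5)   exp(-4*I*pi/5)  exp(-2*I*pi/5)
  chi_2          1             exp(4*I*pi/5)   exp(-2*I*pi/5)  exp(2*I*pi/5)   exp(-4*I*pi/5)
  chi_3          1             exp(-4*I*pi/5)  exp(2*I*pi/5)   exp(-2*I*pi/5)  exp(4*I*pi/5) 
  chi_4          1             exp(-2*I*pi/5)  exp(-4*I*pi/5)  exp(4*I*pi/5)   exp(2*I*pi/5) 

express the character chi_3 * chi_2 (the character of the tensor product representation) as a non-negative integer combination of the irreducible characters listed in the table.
chi_3 tensor chi_2 = chi_0 (all other irreducibles have multiplicity 0).

Reasoning: The character of a tensor product is the pointwise product (chi_3 * chi_2)(C) = chi_3(C) * chi_2(C):
  {0}: (1)*(1), {1}: (exp(-4*I*pi/5))*(exp(4*I*pi/5)), {2}: (exp(2*I*pi/5))*(exp(-2*I*pi/5)), {3}: (exp(-2*I*pi/5))*(exp(2*I*pi/5)), {4}: (exp(4*I*pi/5))*(exp(-4*I*pi/5))
so (chi_3 * chi_2) takes values
  {0} -> 1, {1} -> 1, {2} -> 1, {3} -> 1, {4} -> 1.
Now take the inner product of this character with each irreducible chi from the table, <chi_3*chi_2, chi> = (1/5) sum_C |C| (chi_3*chi_2)(C) conj(chi(C)):
  <chi_3*chi_2, chi_0> = (1/5)[1*(1)*conj(1) + 1*(1)*conj(1) + 1*(1)*conj(1) + 1*(1)*conj(1) + 1*(1)*conj(1)]
      = (1/5)[(1) + (1) + (1) + (1) + (1)] = 5/5 = 1
  <chi_3*chi_2, chi_1> = (1/5)[1*(1)*conj(1) + 1*(1)*conj(exp(2*I*pi/5)) + 1*(1)*conj(exp(4*I*pi/5)) + 1*(1)*conj(exp(-4*I*pi/5)) + 1*(1)*conj(exp(-2*I*pi/5))]
      = (1/5)[(1) + (exp(-2*I*pi/5)) + (exp(-4*I*pi/5)) + (exp(4*I*pi/5)) + (exp(2*I*pi/5))] = 0/5 = 0
  <chi_3*chi_2, chi_2> = (1/5)[1*(1)*conj(1) + 1*(1)*conj(exp(4*I*pi/5)) + 1*(1)*conj(exp(-2*I*pi/5)) + 1*(1)*conj(exp(2*I*pi/5)) + 1*(1)*conj(exp(-4*I*pi/5))]
      = (1/5)[(1) + (exp(-4*I*pi/5)) + (exp(2*I*pi/5)) + (exp(-2*I*pi/5)) + (exp(4*I*pi/5))] = 0/5 = 0
  <chi_3*chi_2, chi_3> = (1/5)[1*(1)*conj(1) + 1*(1)*conj(exp(-4*I*pi/5)) + 1*(1)*conj(exp(2*I*pi/5)) + 1*(1)*conj(exp(-2*I*pi/5)) + 1*(1)*conj(exp(4*I*pi/5))]
      = (1/5)[(1) + (exp(4*I*pi/5)) + (exp(-2*I*pi/5)) + (exp(2*I*pi/5)) + (exp(-4*I*pi/5))] = 0/5 = 0
  <chi_3*chi_2, chi_4> = (1/5)[1*(1)*conj(1) + 1*(1)*conj(exp(-2*I*pi/5)) + 1*(1)*conj(exp(-4*I*pi/5)) + 1*(1)*conj(exp(4*I*pi/5)) + 1*(1)*conj(exp(2*I*pi/5))]
      = (1/5)[(1) + (exp(2*I*pi/5)) + (exp(4*I*pi/5)) + (exp(-4*I*pi/5)) + (exp(-2*I*pi/5))] = 0/5 = 0
(Exp terms are combined using exp(i*s)*conj(exp(i*t)) = exp(i*(s-t)), and sums of them are collapsed using the identity that for every m > 1 the m distinct m-th roots of unity sum to 0, e.g. 1 + exp(2*I*pi/3) + exp(-2*I*pi/3) = 0.)
Hence the multiplicities are chi_0: 1. Dimension check: dim(chi_3)*dim(chi_2) = 1*1 = 1 and sum (mult * dim) = 1*1 = 1.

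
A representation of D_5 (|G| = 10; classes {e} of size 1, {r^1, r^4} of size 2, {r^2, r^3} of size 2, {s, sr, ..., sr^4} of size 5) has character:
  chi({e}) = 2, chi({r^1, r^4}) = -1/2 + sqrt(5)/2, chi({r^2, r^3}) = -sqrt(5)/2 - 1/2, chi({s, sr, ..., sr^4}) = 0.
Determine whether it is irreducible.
Irreducible: <chi, chi> = 1.

Justification: <chi, chi> = (1/|G|) sum_C |C| * |chi(C)|^2 = (1/10)[1*|2|^2 + 2*|-1/2 + sqrt(5)/2|^2 + 2*|-sqrt(5)/2 - 1/2|^2 + 5*|0|^2]
  = (1/10)[(4) + (3 - sqrt(5)) + (sqrt(5) + 3) + (0)] = 10/10 = 1.
A character is irreducible iff <chi, chi> = 1, so this representation is irreducible.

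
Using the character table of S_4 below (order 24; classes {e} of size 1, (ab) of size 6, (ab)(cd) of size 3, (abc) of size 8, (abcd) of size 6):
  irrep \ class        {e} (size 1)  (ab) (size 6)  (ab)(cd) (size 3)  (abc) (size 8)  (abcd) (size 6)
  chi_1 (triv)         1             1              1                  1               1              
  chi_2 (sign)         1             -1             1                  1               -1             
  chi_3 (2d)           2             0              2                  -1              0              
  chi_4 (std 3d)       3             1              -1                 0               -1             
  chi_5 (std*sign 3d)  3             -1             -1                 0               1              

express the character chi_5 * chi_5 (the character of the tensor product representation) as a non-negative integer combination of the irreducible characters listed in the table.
chi_5 tensor chi_5 = chi_1 + chi_3 + chi_4 + chi_5 (all other irreducibles have multiplicity 0).

Working: The character of a tensor product is the pointwise product (chi_5 * chi_5)(C) = chi_5(C) * chi_5(C):
  {e}: (3)*(3), (ab): (-1)*(-1), (ab)(cd): (-1)*(-1), (abc): (0)*(0), (abcd): (1)*(1)
so (chi_5 * chi_5) takes values
  {e} -> 9, (ab) -> 1, (ab)(cd) -> 1, (abc) -> 0, (abcd) -> 1.
Now take the inner product of this character with each irreducible chi from the table, <chi_5*chi_5, chi> = (1/24) sum_C |C| (chi_5*chi_5)(C) conj(chi(C)):
  <chi_5*chi_5, chi_1> = (1/24)[1*(9)*conj(1) + 6*(1)*conj(1) + 3*(1)*conj(1) + 8*(0)*conj(1) + 6*(1)*conj(1)]
      = (1/24)[(9) + (6) + (3) + (0) + (6)] = 24/24 = 1
  <chi_5*chi_5, chi_2> = (1/24)[1*(9)*conj(1) + 6*(1)*conj(-1) + 3*(1)*conj(1) + 8*(0)*conj(1) + 6*(1)*conj(-1)]
      = (1/24)[(9) + (-6) + (3) + (0) + (-6)] = 0/24 = 0
  <chi_5*chi_5, chi_3> = (1/24)[1*(9)*conj(2) + 6*(1)*conj(0) + 3*(1)*conj(2) + 8*(0)*conj(-1) + 6*(1)*conj(0)]
      = (1/24)[(18) + (0) + (6) + (0) + (0)] = 24/24 = 1
  <chi_5*chi_5, chi_4> = (1/24)[1*(9)*conj(3) + 6*(1)*conj(1) + 3*(1)*conj(-1) + 8*(0)*conj(0) + 6*(1)*conj(-1)]
      = (1/24)[(27) + (6) + (-3) + (0) + (-6)] = 24/24 = 1
  <chi_5*chi_5, chi_5> = (1/24)[1*(9)*conj(3) + 6*(1)*conj(-1) + 3*(1)*conj(-1) + 8*(0)*conj(0) + 6*(1)*conj(1)]
      = (1/24)[(27) + (-6) + (-3) + (0) + (6)] = 24/24 = 1
Hence the multiplicities are chi_1: 1, chi_3: 1, chi_4: 1, chi_5: 1. Dimension check: dim(chi_5)*dim(chi_5) = 3*3 = 9 and sum (mult * dim) = 1*1 + 1*2 + 1*3 + 1*3 = 9.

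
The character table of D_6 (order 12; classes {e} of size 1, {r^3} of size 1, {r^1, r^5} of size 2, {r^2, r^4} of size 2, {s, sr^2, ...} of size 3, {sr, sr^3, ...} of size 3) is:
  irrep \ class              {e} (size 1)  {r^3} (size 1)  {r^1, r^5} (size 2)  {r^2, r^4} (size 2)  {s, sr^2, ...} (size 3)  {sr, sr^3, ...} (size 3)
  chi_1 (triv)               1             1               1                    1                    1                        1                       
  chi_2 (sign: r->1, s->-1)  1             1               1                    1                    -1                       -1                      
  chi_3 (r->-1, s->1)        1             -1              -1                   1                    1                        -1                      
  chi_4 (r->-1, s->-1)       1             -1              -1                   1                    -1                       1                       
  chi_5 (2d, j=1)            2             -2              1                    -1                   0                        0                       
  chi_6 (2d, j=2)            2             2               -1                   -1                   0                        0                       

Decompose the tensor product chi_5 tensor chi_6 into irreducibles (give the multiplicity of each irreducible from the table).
chi_5 tensor chi_6 = chi_3 + chi_4 + chi_5 (all other irreducibles have multiplicity 0).

Why: The character of a tensor product is the pointwise product (chi_5 * chi_6)(C) = chi_5(C) * chi_6(C):
  {e}: (2)*(2), {r^3}: (-2)*(2), {r^1, r^5}: (1)*(-1), {r^2, r^4}: (-1)*(-1), {s, sr^2, ...}: (0)*(0), {sr, sr^3, ...}: (0)*(0)
so (chi_5 * chi_6) takes values
  {e} -> 4, {r^3} -> -4, {r^1, r^5} -> -1, {r^2, r^4} -> 1, {s, sr^2, ...} -> 0, {sr, sr^3, ...} -> 0.
Now take the inner product of this character with each irreducible chi from the table, <chi_5*chi_6, chi> = (1/12) sum_C |C| (chi_5*chi_6)(C) conj(chi(C)):
  <chi_5*chi_6, chi_1> = (1/12)[1*(4)*conj(1) + 1*(-4)*conj(1) + 2*(-1)*conj(1) + 2*(1)*conj(1) + 3*(0)*conj(1) + 3*(0)*conj(1)]
      = (1/12)[(4) + (-4) + (-2) + (2) + (0) + (0)] = 0/12 = 0
  <chi_5*chi_6, chi_2> = (1/12)[1*(4)*conj(1) + 1*(-4)*conj(1) + 2*(-1)*conj(1) + 2*(1)*conj(1) + 3*(0)*conj(-1) + 3*(0)*conj(-1)]
      = (1/12)[(4) + (-4) + (-2) + (2) + (0) + (0)] = 0/12 = 0
  <chi_5*chi_6, chi_3> = (1/12)[1*(4)*conj(1) + 1*(-4)*conj(-1) + 2*(-1)*conj(-1) + 2*(1)*conj(1) + 3*(0)*conj(1) + 3*(0)*conj(-1)]
      = (1/12)[(4) + (4) + (2) + (2) + (0) + (0)] = 12/12 = 1
  <chi_5*chi_6, chi_4> = (1/12)[1*(4)*conj(1) + 1*(-4)*conj(-1) + 2*(-1)*conj(-1) + 2*(1)*conj(1) + 3*(0)*conj(-1) + 3*(0)*conj(1)]
      = (1/12)[(4) + (4) + (2) + (2) + (0) + (0)] = 12/12 = 1
  <chi_5*chi_6, chi_5> = (1/12)[1*(4)*conj(2) + 1*(-4)*conj(-2) + 2*(-1)*conj(1) + 2*(1)*conj(-1) + 3*(0)*conj(0) + 3*(0)*conj(0)]
      = (1/12)[(8) + (8) + (-2) + (-2) + (0) + (0)] = 12/12 = 1
  <chi_5*chi_6, chi_6> = (1/12)[1*(4)*conj(2) + 1*(-4)*conj(2) + 2*(-1)*conj(-1) + 2*(1)*conj(-1) + 3*(0)*conj(0) + 3*(0)*conj(0)]
      = (1/12)[(8) + (-8) + (2) + (-2) + (0) + (0)] = 0/12 = 0
Hence the multiplicities are chi_3: 1, chi_4: 1, chi_5: 1. Dimension check: dim(chi_5)*dim(chi_6) = 2*2 = 4 and sum (mult * dim) = 1*1 + 1*1 + 1*2 = 4.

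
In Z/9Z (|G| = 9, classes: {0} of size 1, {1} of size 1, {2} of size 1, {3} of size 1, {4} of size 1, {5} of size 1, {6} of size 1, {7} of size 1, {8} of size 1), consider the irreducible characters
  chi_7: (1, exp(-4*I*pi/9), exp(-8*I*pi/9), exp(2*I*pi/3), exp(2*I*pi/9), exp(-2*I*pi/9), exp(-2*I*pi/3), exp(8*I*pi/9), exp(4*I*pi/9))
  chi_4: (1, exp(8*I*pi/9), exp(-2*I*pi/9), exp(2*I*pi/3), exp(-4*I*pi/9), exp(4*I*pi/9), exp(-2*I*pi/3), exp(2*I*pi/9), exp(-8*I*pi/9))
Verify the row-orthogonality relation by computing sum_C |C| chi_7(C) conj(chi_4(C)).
Sum = 0; so <chi_7, chi_4> = 0 (distinct irreducibles are orthogonal).

Justification: Compute term by term over conjugacy classes (|C| * chi_7(C) * conj(chi_4(C))):
  1*(1)*conj(1) + 1*(exp(-4*I*pi/9))*conj(exp(8*I*pi/9)) + 1*(exp(-8*I*pi/9))*conj(exp(-2*I*pi/9)) + 1*(exp(2*I*pi/3))*conj(exp(2*I*pi/3)) + 1*(exp(2*I*pi/9))*conj(exp(-4*I*pi/9)) + 1*(exp(-2*I*pi/9))*conj(exp(4*I*pi/9)) + 1*(exp(-2*I*pi/3))*conj(exp(-2*I*pi/3)) + 1*(exp(8*I*pi/9))*conj(exp(2*I*pi/9)) + 1*(exp(4*I*pi/9))*conj(exp(-8*I*pi/9))
  = (1) + (exp(2*I*pi/3)) + (exp(-2*I*pi/3)) + (1) + (exp(2*I*pi/3)) + (exp(-2*I*pi/3)) + (1) + (exp(2*I*pi/3)) + (exp(-2*I*pi/3))
  = 0.
(Exp terms are combined using exp(i*s)*conj(exp(i*t)) = exp(i*(s-t)), and sums of them are collapsed using the identity that for every m > 1 the m distinct m-th roots of unity sum to 0, e.g. 1 + exp(2*I*pi/3) + exp(-2*I*pi/3) = 0.)
Dividing by |G| = 9 gives 0/9 = 0, matching the row-orthogonality relation <chi_7, chi_4> = [chi_7 = chi_4].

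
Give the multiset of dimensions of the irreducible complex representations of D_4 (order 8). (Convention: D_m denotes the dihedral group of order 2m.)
Dimensions: 1, 1, 1, 1, 2

Working: There are 5 irreducibles (= number of conjugacy classes). Their dimensions d_i satisfy sum d_i^2 = |G| = 8: 1 + 1 + 1 + 1 + 4 = 8.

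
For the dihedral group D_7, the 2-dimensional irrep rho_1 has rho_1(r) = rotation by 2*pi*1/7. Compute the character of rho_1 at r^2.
chi_{rho_1}(r^2) = 2*cos(2*pi*1*2/7) = -2*cos(3*pi/7)

Why: rho_1(r^2) is rotation by angle 2*pi*1*2/7, whose trace is 2*cos(2*pi*1*2/7) = -2*cos(3*pi/7).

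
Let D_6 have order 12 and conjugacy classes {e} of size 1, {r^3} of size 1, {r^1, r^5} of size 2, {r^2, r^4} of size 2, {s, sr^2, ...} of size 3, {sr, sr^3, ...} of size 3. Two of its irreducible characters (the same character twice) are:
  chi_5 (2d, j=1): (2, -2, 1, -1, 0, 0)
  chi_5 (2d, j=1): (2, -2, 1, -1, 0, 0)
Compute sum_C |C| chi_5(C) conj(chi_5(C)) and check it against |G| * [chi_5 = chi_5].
Sum = 12 = |G| = 12; so <chi_5, chi_5> = 1 (norm-1 confirms irreducibility).

Details: Compute term by term over conjugacy classes (|C| * chi_5(C) * conj(chi_5(C))):
  1*(2)*conj(2) + 1*(-2)*conj(-2) + 2*(1)*conj(1) + 2*(-1)*conj(-1) + 3*(0)*conj(0) + 3*(0)*conj(0)
  = (4) + (4) + (2) + (2) + (0) + (0)
  = 12.
Dividing by |G| = 12 gives 12/12 = 1, matching the row-orthogonality relation <chi_5, chi_5> = [chi_5 = chi_5].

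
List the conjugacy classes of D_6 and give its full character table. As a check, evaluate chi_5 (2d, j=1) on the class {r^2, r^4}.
Conjugacy classes: {e} of size 1, {r^3} of size 1, {r^1, r^5} of size 2, {r^2, r^4} of size 2, {s, sr^2, ...} of size 3, {sr, sr^3, ...} of size 3.
Character table:
  irrep \ class              {e} (size 1)  {r^3} (size 1)  {r^1, r^5} (size 2)  {r^2, r^4} (size 2)  {s, sr^2, ...} (size 3)  {sr, sr^3, ...} (size 3)
  chi_1 (triv)               1             1               1                    1                    1                        1                       
  chi_2 (sign: r->1, s->-1)  1             1               1                    1                    -1                       -1                      
  chi_3 (r->-1, s->1)        1             -1              -1                   1                    1                        -1                      
  chi_4 (r->-1, s->-1)       1             -1              -1                   1                    -1                       1                       
  chi_5 (2d, j=1)            2             -2              1                    -1                   0                        0                       
  chi_6 (2d, j=2)            2             2               -1                   -1                   0                        0                       

Spot check: chi_5 (2d, j=1) on {r^2, r^4} = -1.

Argument: D_6 has order 2*6 = 12 with 6 conjugacy classes, hence 6 irreducibles. Sum of squared dims 1 + 1 + 1 + 1 + 4 + 4 = 12 = |G|. Linear characters come from the abelianisation; the 2-dimensional irreps have character r^k -> 2*cos(2*pi*j*k/6), reflections -> 0.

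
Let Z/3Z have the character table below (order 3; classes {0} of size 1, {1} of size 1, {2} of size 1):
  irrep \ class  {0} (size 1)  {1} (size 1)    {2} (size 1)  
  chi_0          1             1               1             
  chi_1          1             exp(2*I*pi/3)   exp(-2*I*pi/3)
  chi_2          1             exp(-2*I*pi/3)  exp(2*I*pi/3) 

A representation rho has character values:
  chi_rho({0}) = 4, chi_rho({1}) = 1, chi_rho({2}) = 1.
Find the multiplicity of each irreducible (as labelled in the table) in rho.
Multiplicities: chi_0: 2, chi_1: 1, chi_2: 1.

Justification: Use <chi_rho, chi> = (1/|G|) sum_C |C| * chi_rho(C) * conj(chi(C)) with |G| = 3 for each irreducible chi in the table:
  <chi_rho, chi_0> = (1/3)[1*(4)*conj(1) + 1*(1)*conj(1) + 1*(1)*conj(1)]
      = (1/3)[(4) + (1) + (1)] = 6/3 = 2
  <chi_rho, chi_1> = (1/3)[1*(4)*conj(1) + 1*(1)*conj(exp(2*I*pi/3)) + 1*(1)*conj(exp(-2*I*pi/3))]
      = (1/3)[(4) + (1 + 2*exp(-2*I*pi/3) + exp(2*I*pi/3)) + (1 + exp(-2*I*pi/3) + 2*exp(2*I*pi/3))] = 3/3 = 1
  <chi_rho, chi_2> = (1/3)[1*(4)*conj(1) + 1*(1)*conj(exp(-2*I*pi/3)) + 1*(1)*conj(exp(2*I*pi/3))]
      = (1/3)[(4) + (1 + exp(-2*I*pi/3) + 2*exp(2*I*pi/3)) + (1 + 2*exp(-2*I*pi/3) + exp(2*I*pi/3))] = 3/3 = 1
(Exp terms are combined using exp(i*s)*conj(exp(i*t)) = exp(i*(s-t)), and sums of them are collapsed using the identity that for every m > 1 the m distinct m-th roots of unity sum to 0, e.g. 1 + exp(2*I*pi/3) + exp(-2*I*pi/3) = 0.)
Dimension check: dim(rho) = sum (mult * dim) = 2*1 + 1*1 + 1*1 = 4 = chi_rho(e) = 4.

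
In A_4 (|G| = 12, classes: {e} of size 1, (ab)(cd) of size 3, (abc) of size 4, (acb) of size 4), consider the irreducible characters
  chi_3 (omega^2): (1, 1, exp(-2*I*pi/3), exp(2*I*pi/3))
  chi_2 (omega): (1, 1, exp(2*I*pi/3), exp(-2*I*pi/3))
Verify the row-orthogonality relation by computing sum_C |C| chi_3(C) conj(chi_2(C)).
Sum = 0; so <chi_3, chi_2> = 0 (distinct irreducibles are orthogonal).

Derivation: Compute term by term over conjugacy classes (|C| * chi_3(C) * conj(chi_2(C))):
  1*(1)*conj(1) + 3*(1)*conj(1) + 4*(exp(-2*I*pi/3))*conj(exp(2*I*pi/3)) + 4*(exp(2*I*pi/3))*conj(exp(-2*I*pi/3))
  = (1) + (3) + (4*exp(2*I*pi/3)) + (4*exp(-2*I*pi/3))
  = 0.
(Exp terms are combined using exp(i*s)*conj(exp(i*t)) = exp(i*(s-t)), and sums of them are collapsed using the identity that for every m > 1 the m distinct m-th roots of unity sum to 0, e.g. 1 + exp(2*I*pi/3) + exp(-2*I*pi/3) = 0.)
Dividing by |G| = 12 gives 0/12 = 0, matching the row-orthogonality relation <chi_3, chi_2> = [chi_3 = chi_2].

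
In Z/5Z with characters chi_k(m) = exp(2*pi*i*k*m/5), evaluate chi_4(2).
chi_4(2) = zeta_5^8 = exp(-4*I*pi/5)

Working: chi_4(2) = zeta_5^(4*2) = zeta_5^8. Since zeta_5^5 = 1, this equals zeta_5^3 = exp(2*pi*i*3/5) = exp(-4*I*pi/5).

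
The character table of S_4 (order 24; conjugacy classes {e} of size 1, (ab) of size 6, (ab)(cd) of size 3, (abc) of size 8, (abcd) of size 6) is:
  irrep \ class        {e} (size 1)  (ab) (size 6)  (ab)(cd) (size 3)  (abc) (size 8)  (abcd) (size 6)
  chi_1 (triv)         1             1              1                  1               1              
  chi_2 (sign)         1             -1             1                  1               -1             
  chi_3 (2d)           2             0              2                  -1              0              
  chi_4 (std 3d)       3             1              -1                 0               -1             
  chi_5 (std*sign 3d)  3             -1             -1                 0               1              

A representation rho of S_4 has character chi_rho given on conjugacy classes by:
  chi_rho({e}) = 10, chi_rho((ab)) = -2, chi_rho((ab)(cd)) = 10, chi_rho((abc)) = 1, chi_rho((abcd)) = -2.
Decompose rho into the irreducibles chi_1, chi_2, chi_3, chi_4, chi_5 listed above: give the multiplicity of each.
Multiplicities: chi_1: 1, chi_2: 3, chi_3: 3, chi_4: 0, chi_5: 0.

Why: Use <chi_rho, chi> = (1/|G|) sum_C |C| * chi_rho(C) * conj(chi(C)) with |G| = 24 for each irreducible chi in the table:
  <chi_rho, chi_1> = (1/24)[1*(10)*conj(1) + 6*(-2)*conj(1) + 3*(10)*conj(1) + 8*(1)*conj(1) + 6*(-2)*conj(1)]
      = (1/24)[(10) + (-12) + (30) + (8) + (-12)] = 24/24 = 1
  <chi_rho, chi_2> = (1/24)[1*(10)*conj(1) + 6*(-2)*conj(-1) + 3*(10)*conj(1) + 8*(1)*conj(1) + 6*(-2)*conj(-1)]
      = (1/24)[(10) + (12) + (30) + (8) + (12)] = 72/24 = 3
  <chi_rho, chi_3> = (1/24)[1*(10)*conj(2) + 6*(-2)*conj(0) + 3*(10)*conj(2) + 8*(1)*conj(-1) + 6*(-2)*conj(0)]
      = (1/24)[(20) + (0) + (60) + (-8) + (0)] = 72/24 = 3
  <chi_rho, chi_4> = (1/24)[1*(10)*conj(3) + 6*(-2)*conj(1) + 3*(10)*conj(-1) + 8*(1)*conj(0) + 6*(-2)*conj(-1)]
      = (1/24)[(30) + (-12) + (-30) + (0) + (12)] = 0/24 = 0
  <chi_rho, chi_5> = (1/24)[1*(10)*conj(3) + 6*(-2)*conj(-1) + 3*(10)*conj(-1) + 8*(1)*conj(0) + 6*(-2)*conj(1)]
      = (1/24)[(30) + (12) + (-30) + (0) + (-12)] = 0/24 = 0
Dimension check: dim(rho) = sum (mult * dim) = 1*1 + 3*1 + 3*2 + 0*3 + 0*3 = 10 = chi_rho(e) = 10.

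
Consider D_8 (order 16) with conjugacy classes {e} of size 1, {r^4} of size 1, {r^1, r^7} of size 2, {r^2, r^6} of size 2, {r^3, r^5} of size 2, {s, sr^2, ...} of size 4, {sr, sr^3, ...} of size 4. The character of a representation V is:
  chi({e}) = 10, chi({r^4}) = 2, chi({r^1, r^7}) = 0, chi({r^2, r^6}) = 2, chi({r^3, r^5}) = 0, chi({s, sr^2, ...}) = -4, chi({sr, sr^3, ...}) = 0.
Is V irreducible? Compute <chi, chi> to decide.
Not irreducible (reducible): <chi, chi> = 11 > 1.

Proof sketch: <chi, chi> = (1/|G|) sum_C |C| * |chi(C)|^2 = (1/16)[1*|10|^2 + 1*|2|^2 + 2*|0|^2 + 2*|2|^2 + 2*|0|^2 + 4*|-4|^2 + 4*|0|^2]
  = (1/16)[(100) + (4) + (0) + (8) + (0) + (64) + (0)] = 176/16 = 11.
A character is irreducible iff <chi, chi> = 1, so this representation is reducible.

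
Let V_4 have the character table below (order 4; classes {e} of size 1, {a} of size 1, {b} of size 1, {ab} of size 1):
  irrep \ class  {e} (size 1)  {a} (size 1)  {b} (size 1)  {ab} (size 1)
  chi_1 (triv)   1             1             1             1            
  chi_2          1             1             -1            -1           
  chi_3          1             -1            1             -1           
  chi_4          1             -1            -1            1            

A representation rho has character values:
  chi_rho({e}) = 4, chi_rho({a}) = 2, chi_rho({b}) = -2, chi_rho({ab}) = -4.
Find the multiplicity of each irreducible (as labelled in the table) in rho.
Multiplicities: chi_1: 0, chi_2: 3, chi_3: 1, chi_4: 0.

Proof sketch: Use <chi_rho, chi> = (1/|G|) sum_C |C| * chi_rho(C) * conj(chi(C)) with |G| = 4 for each irreducible chi in the table:
  <chi_rho, chi_1> = (1/4)[1*(4)*conj(1) + 1*(2)*conj(1) + 1*(-2)*conj(1) + 1*(-4)*conj(1)]
      = (1/4)[(4) + (2) + (-2) + (-4)] = 0/4 = 0
  <chi_rho, chi_2> = (1/4)[1*(4)*conj(1) + 1*(2)*conj(1) + 1*(-2)*conj(-1) + 1*(-4)*conj(-1)]
      = (1/4)[(4) + (2) + (2) + (4)] = 12/4 = 3
  <chi_rho, chi_3> = (1/4)[1*(4)*conj(1) + 1*(2)*conj(-1) + 1*(-2)*conj(1) + 1*(-4)*conj(-1)]
      = (1/4)[(4) + (-2) + (-2) + (4)] = 4/4 = 1
  <chi_rho, chi_4> = (1/4)[1*(4)*conj(1) + 1*(2)*conj(-1) + 1*(-2)*conj(-1) + 1*(-4)*conj(1)]
      = (1/4)[(4) + (-2) + (2) + (-4)] = 0/4 = 0
Dimension check: dim(rho) = sum (mult * dim) = 0*1 + 3*1 + 1*1 + 0*1 = 4 = chi_rho(e) = 4.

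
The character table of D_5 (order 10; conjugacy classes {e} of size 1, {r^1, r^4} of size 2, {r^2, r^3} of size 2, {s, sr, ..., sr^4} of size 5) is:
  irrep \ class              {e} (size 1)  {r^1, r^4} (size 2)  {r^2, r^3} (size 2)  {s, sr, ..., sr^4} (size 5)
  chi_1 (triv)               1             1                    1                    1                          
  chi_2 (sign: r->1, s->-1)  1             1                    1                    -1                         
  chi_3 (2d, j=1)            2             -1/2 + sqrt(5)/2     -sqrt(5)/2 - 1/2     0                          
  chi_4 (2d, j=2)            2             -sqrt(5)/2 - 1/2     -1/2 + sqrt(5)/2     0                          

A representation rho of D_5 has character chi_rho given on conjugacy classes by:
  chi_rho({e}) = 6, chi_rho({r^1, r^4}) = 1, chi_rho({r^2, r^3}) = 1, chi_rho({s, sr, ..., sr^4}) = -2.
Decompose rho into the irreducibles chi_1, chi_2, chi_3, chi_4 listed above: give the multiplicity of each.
Multiplicities: chi_1: 0, chi_2: 2, chi_3: 1, chi_4: 1.

Argument: Use <chi_rho, chi> = (1/|G|) sum_C |C| * chi_rho(C) * conj(chi(C)) with |G| = 10 for each irreducible chi in the table:
  <chi_rho, chi_1> = (1/10)[1*(6)*conj(1) + 2*(1)*conj(1) + 2*(1)*conj(1) + 5*(-2)*conj(1)]
      = (1/10)[(6) + (2) + (2) + (-10)] = 0/10 = 0
  <chi_rho, chi_2> = (1/10)[1*(6)*conj(1) + 2*(1)*conj(1) + 2*(1)*conj(1) + 5*(-2)*conj(-1)]
      = (1/10)[(6) + (2) + (2) + (10)] = 20/10 = 2
  <chi_rho, chi_3> = (1/10)[1*(6)*conj(2) + 2*(1)*conj(-1/2 + sqrt(5)/2) + 2*(1)*conj(-sqrt(5)/2 - 1/2) + 5*(-2)*conj(0)]
      = (1/10)[(12) + (-1 + sqrt(5)) + (-sqrt(5) - 1) + (0)] = 10/10 = 1
  <chi_rho, chi_4> = (1/10)[1*(6)*conj(2) + 2*(1)*conj(-sqrt(5)/2 - 1/2) + 2*(1)*conj(-1/2 + sqrt(5)/2) + 5*(-2)*conj(0)]
      = (1/10)[(12) + (-sqrt(5) - 1) + (-1 + sqrt(5)) + (0)] = 10/10 = 1
Dimension check: dim(rho) = sum (mult * dim) = 0*1 + 2*1 + 1*2 + 1*2 = 6 = chi_rho(e) = 6.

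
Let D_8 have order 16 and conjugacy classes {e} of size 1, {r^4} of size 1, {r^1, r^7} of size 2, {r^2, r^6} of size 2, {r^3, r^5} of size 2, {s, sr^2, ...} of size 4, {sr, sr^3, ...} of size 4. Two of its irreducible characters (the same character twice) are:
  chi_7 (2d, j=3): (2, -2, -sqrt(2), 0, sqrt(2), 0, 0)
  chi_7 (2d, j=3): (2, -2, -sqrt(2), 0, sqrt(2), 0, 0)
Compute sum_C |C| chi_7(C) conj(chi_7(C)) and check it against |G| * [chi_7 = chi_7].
Sum = 16 = |G| = 16; so <chi_7, chi_7> = 1 (norm-1 confirms irreducibility).

Explanation: Compute term by term over conjugacy classes (|C| * chi_7(C) * conj(chi_7(C))):
  1*(2)*conj(2) + 1*(-2)*conj(-2) + 2*(-sqrt(2))*conj(-sqrt(2)) + 2*(0)*conj(0) + 2*(sqrt(2))*conj(sqrt(2)) + 4*(0)*conj(0) + 4*(0)*conj(0)
  = (4) + (4) + (4) + (0) + (4) + (0) + (0)
  = 16.
Dividing by |G| = 16 gives 16/16 = 1, matching the row-orthogonality relation <chi_7, chi_7> = [chi_7 = chi_7].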